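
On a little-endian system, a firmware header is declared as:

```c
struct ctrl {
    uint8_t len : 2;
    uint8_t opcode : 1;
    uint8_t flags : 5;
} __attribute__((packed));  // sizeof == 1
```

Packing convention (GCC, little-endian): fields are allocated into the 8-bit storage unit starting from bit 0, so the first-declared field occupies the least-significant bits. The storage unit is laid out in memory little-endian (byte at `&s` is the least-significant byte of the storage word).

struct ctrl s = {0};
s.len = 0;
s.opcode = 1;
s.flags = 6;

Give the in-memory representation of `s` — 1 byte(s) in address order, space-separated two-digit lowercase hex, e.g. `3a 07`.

34

[0+:2] len=0 & 0x3 = 0x0; word=0x00
[2+:1] opcode=1 & 0x1 = 0x1; word=0x04
[3+:5] flags=6 & 0x1f = 0x6; word=0x34
word = 0x34 → little-endian bytes:
  [0]=0x34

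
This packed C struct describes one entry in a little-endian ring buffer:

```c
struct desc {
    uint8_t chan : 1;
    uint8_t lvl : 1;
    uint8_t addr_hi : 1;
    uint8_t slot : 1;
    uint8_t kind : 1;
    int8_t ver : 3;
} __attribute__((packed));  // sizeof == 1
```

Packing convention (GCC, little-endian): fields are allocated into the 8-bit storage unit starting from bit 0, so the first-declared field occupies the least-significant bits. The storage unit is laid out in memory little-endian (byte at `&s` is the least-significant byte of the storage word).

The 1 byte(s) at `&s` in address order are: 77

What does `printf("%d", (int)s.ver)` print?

[0]=0x77 (little-endian) → word 0x77
chan [0+:1] = (word>>0) & 0x1 = 1
lvl [1+:1] = (word>>1) & 0x1 = 1
addr_hi [2+:1] = (word>>2) & 0x1 = 1
slot [3+:1] = (word>>3) & 0x1 = 0
kind [4+:1] = (word>>4) & 0x1 = 1
ver [5+:3] = (word>>5) & 0x7 = 3  ←
ver signed 3b, MSB=0: value = 3

3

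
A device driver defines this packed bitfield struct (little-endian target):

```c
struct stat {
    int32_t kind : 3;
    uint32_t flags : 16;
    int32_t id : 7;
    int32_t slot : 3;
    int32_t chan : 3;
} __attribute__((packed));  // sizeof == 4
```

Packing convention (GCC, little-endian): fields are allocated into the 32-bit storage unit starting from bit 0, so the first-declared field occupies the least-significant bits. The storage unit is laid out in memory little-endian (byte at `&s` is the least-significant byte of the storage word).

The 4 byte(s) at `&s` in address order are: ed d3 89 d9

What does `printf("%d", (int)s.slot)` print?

[0]=0xed [1]=0xd3 [2]=0x89 [3]=0xd9 (little-endian) → word 0xd989d3ed
kind:3 @ bit 0 → (0xd989d3ed>>0)&0x7 = 0x5
flags:16 @ bit 3 → (0xd989d3ed>>3)&0xffff = 0x3a7d
id:7 @ bit 19 → (0xd989d3ed>>19)&0x7f = 0x31
slot:3 @ bit 26 → (0xd989d3ed>>26)&0x7 = 0x6  ←
chan:3 @ bit 29 → (0xd989d3ed>>29)&0x7 = 0x6
slot signed 3b, MSB=1: 6 - 8 = -2

-2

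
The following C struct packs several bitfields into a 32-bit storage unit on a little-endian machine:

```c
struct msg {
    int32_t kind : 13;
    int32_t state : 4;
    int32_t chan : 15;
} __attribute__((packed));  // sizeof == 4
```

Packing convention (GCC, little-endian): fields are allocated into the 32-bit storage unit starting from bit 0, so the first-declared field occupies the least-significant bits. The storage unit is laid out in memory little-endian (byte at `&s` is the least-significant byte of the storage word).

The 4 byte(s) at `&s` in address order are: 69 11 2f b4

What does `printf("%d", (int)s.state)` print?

-8

[0]=0x69 [1]=0x11 [2]=0x2f [3]=0xb4 (little-endian) → word 0xb42f1169
kind [0+:13] = (word>>0) & 0x1fff = 4457
state [13+:4] = (word>>13) & 0xf = 8  ←
chan [17+:15] = (word>>17) & 0x7fff = 23063
state signed 4b, MSB=1: 8 - 16 = -8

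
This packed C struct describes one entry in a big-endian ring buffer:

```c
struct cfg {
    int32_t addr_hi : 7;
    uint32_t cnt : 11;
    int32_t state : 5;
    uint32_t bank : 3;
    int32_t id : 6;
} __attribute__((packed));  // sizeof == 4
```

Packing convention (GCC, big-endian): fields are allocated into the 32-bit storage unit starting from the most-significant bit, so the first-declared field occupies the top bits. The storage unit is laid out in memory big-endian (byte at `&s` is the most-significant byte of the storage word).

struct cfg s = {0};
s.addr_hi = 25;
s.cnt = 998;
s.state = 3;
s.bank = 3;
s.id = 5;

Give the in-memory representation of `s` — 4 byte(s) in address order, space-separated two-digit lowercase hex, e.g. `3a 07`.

32 f9 86 c5

addr_hi:7 = 25 → 0x19 << 25 → word 0x32000000
cnt:11 = 998 → 0x3e6 << 14 → word 0x32f98000
state:5 = 3 → 0x3 << 9 → word 0x32f98600
bank:3 = 3 → 0x3 << 6 → word 0x32f986c0
id:6 = 5 → 0x5 << 0 → word 0x32f986c5
word = 0x32f986c5 → big-endian bytes:
  [0]=0x32  [1]=0xf9  [2]=0x86  [3]=0xc5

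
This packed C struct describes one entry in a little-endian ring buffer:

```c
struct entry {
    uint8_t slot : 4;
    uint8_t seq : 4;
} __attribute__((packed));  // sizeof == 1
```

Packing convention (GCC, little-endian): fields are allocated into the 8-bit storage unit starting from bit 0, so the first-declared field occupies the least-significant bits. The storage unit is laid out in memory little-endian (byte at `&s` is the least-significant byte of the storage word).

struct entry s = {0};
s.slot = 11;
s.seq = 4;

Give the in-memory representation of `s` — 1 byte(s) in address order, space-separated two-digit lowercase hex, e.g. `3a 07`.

slot (4b) val=11 bits=0xb at bit 0: 0x0b
seq (4b) val=4 bits=0x4 at bit 4: 0x4b
word = 0x4b → little-endian bytes:
  [0]=0x4b

4b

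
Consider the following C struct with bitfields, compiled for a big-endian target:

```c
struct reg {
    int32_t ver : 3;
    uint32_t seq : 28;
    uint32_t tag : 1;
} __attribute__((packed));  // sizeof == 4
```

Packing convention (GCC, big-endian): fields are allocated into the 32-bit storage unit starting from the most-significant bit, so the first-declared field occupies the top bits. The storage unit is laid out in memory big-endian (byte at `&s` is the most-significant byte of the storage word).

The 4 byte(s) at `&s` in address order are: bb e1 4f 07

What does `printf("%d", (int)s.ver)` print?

[0]=0xbb [1]=0xe1 [2]=0x4f [3]=0x07 (big-endian) → word 0xbbe14f07
ver:3 @ bit 29 → (0xbbe14f07>>29)&0x7 = 0x5  ←
seq:28 @ bit 1 → (0xbbe14f07>>1)&0xfffffff = 0xdf0a783
tag:1 @ bit 0 → (0xbbe14f07>>0)&0x1 = 0x1
ver signed 3b, MSB=1: 5 - 8 = -3

-3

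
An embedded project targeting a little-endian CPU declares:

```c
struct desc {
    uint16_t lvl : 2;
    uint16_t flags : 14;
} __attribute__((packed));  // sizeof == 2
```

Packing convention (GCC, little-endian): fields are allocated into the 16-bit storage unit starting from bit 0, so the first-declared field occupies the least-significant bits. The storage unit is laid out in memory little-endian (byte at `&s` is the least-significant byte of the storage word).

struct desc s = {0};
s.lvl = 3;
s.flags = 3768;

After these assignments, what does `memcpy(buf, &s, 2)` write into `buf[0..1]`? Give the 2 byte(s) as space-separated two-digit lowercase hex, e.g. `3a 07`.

e3 3a

lvl:2 = 3 → 0x3 << 0 → word 0x0003
flags:14 = 3768 → 0xeb8 << 2 → word 0x3ae3
word = 0x3ae3 → little-endian bytes:
  [0]=0xe3  [1]=0x3a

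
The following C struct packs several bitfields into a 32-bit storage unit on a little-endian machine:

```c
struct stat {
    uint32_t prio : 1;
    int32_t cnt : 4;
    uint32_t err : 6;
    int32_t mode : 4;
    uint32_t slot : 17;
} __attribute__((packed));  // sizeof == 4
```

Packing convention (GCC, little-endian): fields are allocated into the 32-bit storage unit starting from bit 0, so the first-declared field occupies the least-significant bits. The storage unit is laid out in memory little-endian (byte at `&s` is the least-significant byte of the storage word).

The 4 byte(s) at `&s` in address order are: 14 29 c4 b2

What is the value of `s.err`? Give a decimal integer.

[0]=0x14 [1]=0x29 [2]=0xc4 [3]=0xb2 (little-endian) → word 0xb2c42914
prio:1 @ bit 0 → (0xb2c42914>>0)&0x1 = 0x0
cnt:4 @ bit 1 → (0xb2c42914>>1)&0xf = 0xa
err:6 @ bit 5 → (0xb2c42914>>5)&0x3f = 0x8  ←
mode:4 @ bit 11 → (0xb2c42914>>11)&0xf = 0x5
slot:17 @ bit 15 → (0xb2c42914>>15)&0x1ffff = 0x16588

8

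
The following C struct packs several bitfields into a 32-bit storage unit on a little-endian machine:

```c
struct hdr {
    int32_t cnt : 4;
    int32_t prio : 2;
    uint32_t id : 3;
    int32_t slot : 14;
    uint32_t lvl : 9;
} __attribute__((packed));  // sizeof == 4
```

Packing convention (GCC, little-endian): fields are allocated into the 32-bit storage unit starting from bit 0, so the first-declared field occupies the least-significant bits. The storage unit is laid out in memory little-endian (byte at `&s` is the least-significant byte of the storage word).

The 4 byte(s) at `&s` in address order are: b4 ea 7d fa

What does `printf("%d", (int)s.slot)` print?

-267

[0]=0xb4 [1]=0xea [2]=0x7d [3]=0xfa (little-endian) → word 0xfa7deab4
cnt:4 @ bit 0 → (0xfa7deab4>>0)&0xf = 0x4
prio:2 @ bit 4 → (0xfa7deab4>>4)&0x3 = 0x3
id:3 @ bit 6 → (0xfa7deab4>>6)&0x7 = 0x2
slot:14 @ bit 9 → (0xfa7deab4>>9)&0x3fff = 0x3ef5  ←
lvl:9 @ bit 23 → (0xfa7deab4>>23)&0x1ff = 0x1f4
slot signed 14b, MSB=1: 16117 - 16384 = -267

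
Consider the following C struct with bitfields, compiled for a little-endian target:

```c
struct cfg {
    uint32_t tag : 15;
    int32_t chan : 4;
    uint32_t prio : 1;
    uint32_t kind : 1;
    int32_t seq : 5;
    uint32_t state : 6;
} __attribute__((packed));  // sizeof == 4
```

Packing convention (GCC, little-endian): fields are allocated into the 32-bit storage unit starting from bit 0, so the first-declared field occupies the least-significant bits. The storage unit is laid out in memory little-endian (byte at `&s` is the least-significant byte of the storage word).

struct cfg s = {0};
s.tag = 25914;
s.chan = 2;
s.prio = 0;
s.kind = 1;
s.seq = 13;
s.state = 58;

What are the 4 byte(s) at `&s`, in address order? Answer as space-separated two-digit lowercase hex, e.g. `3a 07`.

3a 65 b1 e9

tag (15b) val=25914 bits=0x653a at bit 0: 0x0000653a
chan (4b) val=2 bits=0x2 at bit 15: 0x0001653a
prio (1b) val=0 bits=0x0 at bit 19: 0x0001653a
kind (1b) val=1 bits=0x1 at bit 20: 0x0011653a
seq (5b) val=13 bits=0xd at bit 21: 0x01b1653a
state (6b) val=58 bits=0x3a at bit 26: 0xe9b1653a
word = 0xe9b1653a → little-endian bytes:
  [0]=0x3a  [1]=0x65  [2]=0xb1  [3]=0xe9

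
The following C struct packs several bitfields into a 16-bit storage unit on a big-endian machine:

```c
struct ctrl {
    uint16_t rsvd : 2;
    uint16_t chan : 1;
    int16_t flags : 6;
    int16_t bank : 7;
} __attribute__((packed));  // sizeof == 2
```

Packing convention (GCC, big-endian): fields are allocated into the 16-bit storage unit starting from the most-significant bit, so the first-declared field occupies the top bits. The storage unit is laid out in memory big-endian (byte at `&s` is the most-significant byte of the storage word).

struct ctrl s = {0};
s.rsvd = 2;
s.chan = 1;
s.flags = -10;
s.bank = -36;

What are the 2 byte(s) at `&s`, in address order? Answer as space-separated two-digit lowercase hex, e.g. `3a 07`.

bb 5c

[14+:2] rsvd=2 & 0x3 = 0x2; word=0x8000
[13+:1] chan=1 & 0x1 = 0x1; word=0xa000
[7+:6] flags=-10 & 0x3f = 0x36; word=0xbb00
[0+:7] bank=-36 & 0x7f = 0x5c; word=0xbb5c
word = 0xbb5c → big-endian bytes:
  [0]=0xbb  [1]=0x5c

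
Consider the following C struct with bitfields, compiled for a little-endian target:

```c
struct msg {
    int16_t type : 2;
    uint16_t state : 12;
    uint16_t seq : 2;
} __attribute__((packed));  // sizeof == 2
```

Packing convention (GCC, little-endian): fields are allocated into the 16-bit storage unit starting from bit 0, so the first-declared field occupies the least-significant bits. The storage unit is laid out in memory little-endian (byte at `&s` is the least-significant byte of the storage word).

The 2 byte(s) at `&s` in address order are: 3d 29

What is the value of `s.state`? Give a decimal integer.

[0]=0x3d [1]=0x29 (little-endian) → word 0x293d
type [0+:2] = (word>>0) & 0x3 = 1
state [2+:12] = (word>>2) & 0xfff = 2639  ←
seq [14+:2] = (word>>14) & 0x3 = 0

2639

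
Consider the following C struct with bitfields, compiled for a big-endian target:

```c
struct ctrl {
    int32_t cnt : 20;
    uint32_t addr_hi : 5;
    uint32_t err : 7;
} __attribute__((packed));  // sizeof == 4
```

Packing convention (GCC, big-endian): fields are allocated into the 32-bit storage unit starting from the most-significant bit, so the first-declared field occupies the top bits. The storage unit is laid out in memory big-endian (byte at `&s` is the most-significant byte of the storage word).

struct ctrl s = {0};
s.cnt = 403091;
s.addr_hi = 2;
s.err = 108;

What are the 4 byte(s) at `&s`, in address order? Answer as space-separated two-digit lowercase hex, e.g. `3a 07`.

62 69 31 6c

cnt (20b) val=403091 bits=0x62693 at bit 12: 0x62693000
addr_hi (5b) val=2 bits=0x2 at bit 7: 0x62693100
err (7b) val=108 bits=0x6c at bit 0: 0x6269316c
word = 0x6269316c → big-endian bytes:
  [0]=0x62  [1]=0x69  [2]=0x31  [3]=0x6c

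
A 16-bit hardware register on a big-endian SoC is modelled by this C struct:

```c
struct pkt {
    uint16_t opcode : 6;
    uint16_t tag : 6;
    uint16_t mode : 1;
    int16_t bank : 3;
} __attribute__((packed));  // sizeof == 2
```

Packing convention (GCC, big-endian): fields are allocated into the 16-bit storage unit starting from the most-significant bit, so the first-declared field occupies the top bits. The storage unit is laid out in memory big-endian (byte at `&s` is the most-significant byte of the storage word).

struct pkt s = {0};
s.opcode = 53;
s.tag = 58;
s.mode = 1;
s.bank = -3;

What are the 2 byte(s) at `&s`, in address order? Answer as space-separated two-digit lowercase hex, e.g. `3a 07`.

opcode (6b) val=53 bits=0x35 at bit 10: 0xd400
tag (6b) val=58 bits=0x3a at bit 4: 0xd7a0
mode (1b) val=1 bits=0x1 at bit 3: 0xd7a8
bank (3b) val=-3 bits=0x5 at bit 0: 0xd7ad
word = 0xd7ad → big-endian bytes:
  [0]=0xd7  [1]=0xad

d7 ad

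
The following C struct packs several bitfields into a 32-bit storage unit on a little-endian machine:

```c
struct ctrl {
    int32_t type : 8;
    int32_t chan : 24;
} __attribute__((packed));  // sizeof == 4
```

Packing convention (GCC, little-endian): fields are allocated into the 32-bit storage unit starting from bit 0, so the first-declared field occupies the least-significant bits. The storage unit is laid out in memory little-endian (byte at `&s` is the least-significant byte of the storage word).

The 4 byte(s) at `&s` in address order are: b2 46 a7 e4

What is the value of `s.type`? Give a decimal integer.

-78

[0]=0xb2 [1]=0x46 [2]=0xa7 [3]=0xe4 (little-endian) → word 0xe4a746b2
type:8 @ bit 0 → (0xe4a746b2>>0)&0xff = 0xb2  ←
chan:24 @ bit 8 → (0xe4a746b2>>8)&0xffffff = 0xe4a746
type signed 8b, MSB=1: 178 - 256 = -78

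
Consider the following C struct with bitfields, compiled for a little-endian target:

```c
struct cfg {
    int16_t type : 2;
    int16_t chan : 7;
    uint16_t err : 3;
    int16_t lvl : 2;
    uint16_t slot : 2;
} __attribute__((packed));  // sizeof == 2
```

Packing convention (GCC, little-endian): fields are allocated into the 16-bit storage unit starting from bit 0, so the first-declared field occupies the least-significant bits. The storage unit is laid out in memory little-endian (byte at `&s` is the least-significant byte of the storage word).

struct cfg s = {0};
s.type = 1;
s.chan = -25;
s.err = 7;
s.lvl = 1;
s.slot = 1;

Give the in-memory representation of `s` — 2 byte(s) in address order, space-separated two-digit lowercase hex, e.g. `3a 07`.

type:2 = 1 → 0x1 << 0 → word 0x0001
chan:7 = -25 → 0x67 << 2 → word 0x019d
err:3 = 7 → 0x7 << 9 → word 0x0f9d
lvl:2 = 1 → 0x1 << 12 → word 0x1f9d
slot:2 = 1 → 0x1 << 14 → word 0x5f9d
word = 0x5f9d → little-endian bytes:
  [0]=0x9d  [1]=0x5f

9d 5f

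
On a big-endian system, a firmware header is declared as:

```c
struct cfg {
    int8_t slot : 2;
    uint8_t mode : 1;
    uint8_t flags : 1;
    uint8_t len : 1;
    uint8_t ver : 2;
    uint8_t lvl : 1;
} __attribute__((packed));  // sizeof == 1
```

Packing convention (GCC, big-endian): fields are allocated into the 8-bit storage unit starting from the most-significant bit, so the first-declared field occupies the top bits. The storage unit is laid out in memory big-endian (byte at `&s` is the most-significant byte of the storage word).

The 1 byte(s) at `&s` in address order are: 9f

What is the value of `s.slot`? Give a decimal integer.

[0]=0x9f (big-endian) → word 0x9f
slot [6+:2] = (word>>6) & 0x3 = 2  ←
mode [5+:1] = (word>>5) & 0x1 = 0
flags [4+:1] = (word>>4) & 0x1 = 1
len [3+:1] = (word>>3) & 0x1 = 1
ver [1+:2] = (word>>1) & 0x3 = 3
lvl [0+:1] = (word>>0) & 0x1 = 1
slot signed 2b, MSB=1: 2 - 4 = -2

-2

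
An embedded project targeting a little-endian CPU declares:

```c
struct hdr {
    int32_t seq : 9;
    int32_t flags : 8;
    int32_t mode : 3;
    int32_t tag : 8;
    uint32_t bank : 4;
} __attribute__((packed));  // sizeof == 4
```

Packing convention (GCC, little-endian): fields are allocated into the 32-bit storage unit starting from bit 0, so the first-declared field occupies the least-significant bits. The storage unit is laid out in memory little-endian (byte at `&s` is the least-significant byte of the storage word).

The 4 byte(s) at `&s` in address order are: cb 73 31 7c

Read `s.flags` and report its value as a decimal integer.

-71

[0]=0xcb [1]=0x73 [2]=0x31 [3]=0x7c (little-endian) → word 0x7c3173cb
seq:9 @ bit 0 → (0x7c3173cb>>0)&0x1ff = 0x1cb
flags:8 @ bit 9 → (0x7c3173cb>>9)&0xff = 0xb9  ←
mode:3 @ bit 17 → (0x7c3173cb>>17)&0x7 = 0x0
tag:8 @ bit 20 → (0x7c3173cb>>20)&0xff = 0xc3
bank:4 @ bit 28 → (0x7c3173cb>>28)&0xf = 0x7
flags signed 8b, MSB=1: 185 - 256 = -71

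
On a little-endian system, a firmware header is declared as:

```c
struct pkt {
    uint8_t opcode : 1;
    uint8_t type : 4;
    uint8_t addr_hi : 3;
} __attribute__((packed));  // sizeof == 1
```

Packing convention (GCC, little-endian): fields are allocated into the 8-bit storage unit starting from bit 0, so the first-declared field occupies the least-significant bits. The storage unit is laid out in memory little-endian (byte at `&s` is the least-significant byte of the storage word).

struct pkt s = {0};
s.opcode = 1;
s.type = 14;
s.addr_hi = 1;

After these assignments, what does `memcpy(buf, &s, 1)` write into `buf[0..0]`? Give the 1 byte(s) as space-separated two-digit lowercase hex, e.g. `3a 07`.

3d

[0+:1] opcode=1 & 0x1 = 0x1; word=0x01
[1+:4] type=14 & 0xf = 0xe; word=0x1d
[5+:3] addr_hi=1 & 0x7 = 0x1; word=0x3d
word = 0x3d → little-endian bytes:
  [0]=0x3d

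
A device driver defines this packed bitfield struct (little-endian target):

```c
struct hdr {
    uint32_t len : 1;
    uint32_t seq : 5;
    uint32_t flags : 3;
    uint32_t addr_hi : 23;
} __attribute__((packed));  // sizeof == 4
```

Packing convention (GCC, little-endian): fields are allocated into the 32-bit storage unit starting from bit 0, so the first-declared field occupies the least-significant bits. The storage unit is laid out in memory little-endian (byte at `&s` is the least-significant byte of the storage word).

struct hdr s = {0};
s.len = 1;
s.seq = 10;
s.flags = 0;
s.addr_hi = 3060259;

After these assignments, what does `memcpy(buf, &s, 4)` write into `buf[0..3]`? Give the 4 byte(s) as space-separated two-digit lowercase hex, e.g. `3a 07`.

[0+:1] len=1 & 0x1 = 0x1; word=0x00000001
[1+:5] seq=10 & 0x1f = 0xa; word=0x00000015
[6+:3] flags=0 & 0x7 = 0x0; word=0x00000015
[9+:23] addr_hi=3060259 & 0x7fffff = 0x2eb223; word=0x5d644615
word = 0x5d644615 → little-endian bytes:
  [0]=0x15  [1]=0x46  [2]=0x64  [3]=0x5d

15 46 64 5d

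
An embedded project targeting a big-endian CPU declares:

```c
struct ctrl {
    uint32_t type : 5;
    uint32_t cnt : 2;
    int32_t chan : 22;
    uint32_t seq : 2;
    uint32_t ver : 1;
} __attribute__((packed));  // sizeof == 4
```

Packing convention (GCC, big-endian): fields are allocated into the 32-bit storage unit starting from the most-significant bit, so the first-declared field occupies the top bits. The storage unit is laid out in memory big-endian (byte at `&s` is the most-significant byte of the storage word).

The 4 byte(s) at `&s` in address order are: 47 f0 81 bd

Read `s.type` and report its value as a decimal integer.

[0]=0x47 [1]=0xf0 [2]=0x81 [3]=0xbd (big-endian) → word 0x47f081bd
type [27+:5] = (word>>27) & 0x1f = 8  ←
cnt [25+:2] = (word>>25) & 0x3 = 3
chan [3+:22] = (word>>3) & 0x3fffff = 4067383
seq [1+:2] = (word>>1) & 0x3 = 2
ver [0+:1] = (word>>0) & 0x1 = 1

8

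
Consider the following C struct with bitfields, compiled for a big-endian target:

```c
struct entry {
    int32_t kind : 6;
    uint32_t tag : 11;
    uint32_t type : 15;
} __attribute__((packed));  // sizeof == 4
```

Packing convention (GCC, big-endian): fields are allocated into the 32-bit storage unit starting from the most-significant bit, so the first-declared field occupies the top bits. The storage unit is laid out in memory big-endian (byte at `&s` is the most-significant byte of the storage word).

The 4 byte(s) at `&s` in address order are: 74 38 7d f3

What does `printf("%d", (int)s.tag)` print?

112

[0]=0x74 [1]=0x38 [2]=0x7d [3]=0xf3 (big-endian) → word 0x74387df3
kind:6 @ bit 26 → (0x74387df3>>26)&0x3f = 0x1d
tag:11 @ bit 15 → (0x74387df3>>15)&0x7ff = 0x70  ←
type:15 @ bit 0 → (0x74387df3>>0)&0x7fff = 0x7df3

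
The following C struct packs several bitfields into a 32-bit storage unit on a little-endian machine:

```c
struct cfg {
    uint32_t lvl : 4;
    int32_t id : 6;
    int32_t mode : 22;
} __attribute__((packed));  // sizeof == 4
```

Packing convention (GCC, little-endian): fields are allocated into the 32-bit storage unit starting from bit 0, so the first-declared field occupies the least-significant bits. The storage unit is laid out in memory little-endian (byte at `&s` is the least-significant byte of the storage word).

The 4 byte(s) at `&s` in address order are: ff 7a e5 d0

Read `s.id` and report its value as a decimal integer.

[0]=0xff [1]=0x7a [2]=0xe5 [3]=0xd0 (little-endian) → word 0xd0e57aff
lvl:4 @ bit 0 → (0xd0e57aff>>0)&0xf = 0xf
id:6 @ bit 4 → (0xd0e57aff>>4)&0x3f = 0x2f  ←
mode:22 @ bit 10 → (0xd0e57aff>>10)&0x3fffff = 0x34395e
id signed 6b, MSB=1: 47 - 64 = -17

-17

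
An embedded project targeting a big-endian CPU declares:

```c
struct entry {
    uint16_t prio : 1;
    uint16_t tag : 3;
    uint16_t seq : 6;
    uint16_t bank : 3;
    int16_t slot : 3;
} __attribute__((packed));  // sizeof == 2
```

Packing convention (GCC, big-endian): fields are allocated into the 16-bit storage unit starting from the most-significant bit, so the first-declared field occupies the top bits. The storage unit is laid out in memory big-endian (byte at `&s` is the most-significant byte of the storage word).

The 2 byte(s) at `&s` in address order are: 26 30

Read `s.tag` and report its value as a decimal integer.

2

[0]=0x26 [1]=0x30 (big-endian) → word 0x2630
prio [15+:1] = (word>>15) & 0x1 = 0
tag [12+:3] = (word>>12) & 0x7 = 2  ←
seq [6+:6] = (word>>6) & 0x3f = 24
bank [3+:3] = (word>>3) & 0x7 = 6
slot [0+:3] = (word>>0) & 0x7 = 0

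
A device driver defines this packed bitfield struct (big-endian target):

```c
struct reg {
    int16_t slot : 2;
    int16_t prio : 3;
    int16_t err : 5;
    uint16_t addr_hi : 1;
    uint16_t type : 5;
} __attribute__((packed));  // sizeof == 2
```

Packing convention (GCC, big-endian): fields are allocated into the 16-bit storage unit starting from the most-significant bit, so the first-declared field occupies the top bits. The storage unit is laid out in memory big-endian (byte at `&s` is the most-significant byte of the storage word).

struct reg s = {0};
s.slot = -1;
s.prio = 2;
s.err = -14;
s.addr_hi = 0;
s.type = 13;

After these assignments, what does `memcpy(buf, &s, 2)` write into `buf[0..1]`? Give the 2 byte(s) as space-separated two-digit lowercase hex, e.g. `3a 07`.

d4 8d

slot:2 = -1 → 0x3 << 14 → word 0xc000
prio:3 = 2 → 0x2 << 11 → word 0xd000
err:5 = -14 → 0x12 << 6 → word 0xd480
addr_hi:1 = 0 → 0x0 << 5 → word 0xd480
type:5 = 13 → 0xd << 0 → word 0xd48d
word = 0xd48d → big-endian bytes:
  [0]=0xd4  [1]=0x8d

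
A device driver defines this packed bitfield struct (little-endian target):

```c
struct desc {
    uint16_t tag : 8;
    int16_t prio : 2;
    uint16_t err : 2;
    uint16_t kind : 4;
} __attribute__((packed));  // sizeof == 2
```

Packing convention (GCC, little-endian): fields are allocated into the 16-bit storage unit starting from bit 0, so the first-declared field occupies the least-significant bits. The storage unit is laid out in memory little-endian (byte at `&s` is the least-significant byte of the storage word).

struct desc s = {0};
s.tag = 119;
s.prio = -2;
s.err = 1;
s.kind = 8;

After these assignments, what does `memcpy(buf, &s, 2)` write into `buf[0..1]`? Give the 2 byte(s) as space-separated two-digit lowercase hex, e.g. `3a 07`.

tag (8b) val=119 bits=0x77 at bit 0: 0x0077
prio (2b) val=-2 bits=0x2 at bit 8: 0x0277
err (2b) val=1 bits=0x1 at bit 10: 0x0677
kind (4b) val=8 bits=0x8 at bit 12: 0x8677
word = 0x8677 → little-endian bytes:
  [0]=0x77  [1]=0x86

77 86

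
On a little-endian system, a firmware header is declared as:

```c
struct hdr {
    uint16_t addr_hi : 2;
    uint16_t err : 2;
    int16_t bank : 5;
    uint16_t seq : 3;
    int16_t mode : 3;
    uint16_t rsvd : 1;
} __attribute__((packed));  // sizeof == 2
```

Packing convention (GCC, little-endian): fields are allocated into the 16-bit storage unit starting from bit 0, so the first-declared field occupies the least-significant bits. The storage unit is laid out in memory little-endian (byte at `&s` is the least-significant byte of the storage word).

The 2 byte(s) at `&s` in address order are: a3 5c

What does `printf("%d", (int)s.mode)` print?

-3

[0]=0xa3 [1]=0x5c (little-endian) → word 0x5ca3
addr_hi:2 @ bit 0 → (0x5ca3>>0)&0x3 = 0x3
err:2 @ bit 2 → (0x5ca3>>2)&0x3 = 0x0
bank:5 @ bit 4 → (0x5ca3>>4)&0x1f = 0xa
seq:3 @ bit 9 → (0x5ca3>>9)&0x7 = 0x6
mode:3 @ bit 12 → (0x5ca3>>12)&0x7 = 0x5  ←
rsvd:1 @ bit 15 → (0x5ca3>>15)&0x1 = 0x0
mode signed 3b, MSB=1: 5 - 8 = -3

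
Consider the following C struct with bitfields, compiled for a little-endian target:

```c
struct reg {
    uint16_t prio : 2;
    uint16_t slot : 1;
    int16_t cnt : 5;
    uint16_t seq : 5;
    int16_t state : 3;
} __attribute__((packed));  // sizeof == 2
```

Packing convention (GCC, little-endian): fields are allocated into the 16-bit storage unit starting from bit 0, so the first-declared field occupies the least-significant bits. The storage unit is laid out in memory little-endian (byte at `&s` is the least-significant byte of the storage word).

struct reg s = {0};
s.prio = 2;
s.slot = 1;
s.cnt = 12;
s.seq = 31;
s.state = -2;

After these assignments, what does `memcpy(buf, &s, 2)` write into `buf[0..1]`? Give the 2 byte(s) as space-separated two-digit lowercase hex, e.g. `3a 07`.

[0+:2] prio=2 & 0x3 = 0x2; word=0x0002
[2+:1] slot=1 & 0x1 = 0x1; word=0x0006
[3+:5] cnt=12 & 0x1f = 0xc; word=0x0066
[8+:5] seq=31 & 0x1f = 0x1f; word=0x1f66
[13+:3] state=-2 & 0x7 = 0x6; word=0xdf66
word = 0xdf66 → little-endian bytes:
  [0]=0x66  [1]=0xdf

66 df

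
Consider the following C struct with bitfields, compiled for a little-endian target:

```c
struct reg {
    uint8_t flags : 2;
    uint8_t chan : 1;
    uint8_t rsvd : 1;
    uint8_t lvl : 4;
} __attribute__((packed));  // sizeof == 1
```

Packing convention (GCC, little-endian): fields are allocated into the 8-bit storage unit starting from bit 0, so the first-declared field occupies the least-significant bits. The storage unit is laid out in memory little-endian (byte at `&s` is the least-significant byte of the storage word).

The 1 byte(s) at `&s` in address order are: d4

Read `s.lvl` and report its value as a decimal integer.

[0]=0xd4 (little-endian) → word 0xd4
flags [0+:2] = (word>>0) & 0x3 = 0
chan [2+:1] = (word>>2) & 0x1 = 1
rsvd [3+:1] = (word>>3) & 0x1 = 0
lvl [4+:4] = (word>>4) & 0xf = 13  ←

13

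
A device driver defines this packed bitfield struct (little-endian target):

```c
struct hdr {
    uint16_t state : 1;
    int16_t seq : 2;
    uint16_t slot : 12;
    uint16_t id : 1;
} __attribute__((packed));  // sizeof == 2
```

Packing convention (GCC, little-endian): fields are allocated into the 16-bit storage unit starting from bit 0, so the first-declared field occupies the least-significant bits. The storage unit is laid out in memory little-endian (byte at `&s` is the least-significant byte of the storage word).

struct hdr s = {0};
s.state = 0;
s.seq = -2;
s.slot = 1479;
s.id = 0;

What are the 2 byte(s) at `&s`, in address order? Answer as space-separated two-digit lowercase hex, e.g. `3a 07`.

[0+:1] state=0 & 0x1 = 0x0; word=0x0000
[1+:2] seq=-2 & 0x3 = 0x2; word=0x0004
[3+:12] slot=1479 & 0xfff = 0x5c7; word=0x2e3c
[15+:1] id=0 & 0x1 = 0x0; word=0x2e3c
word = 0x2e3c → little-endian bytes:
  [0]=0x3c  [1]=0x2e

3c 2e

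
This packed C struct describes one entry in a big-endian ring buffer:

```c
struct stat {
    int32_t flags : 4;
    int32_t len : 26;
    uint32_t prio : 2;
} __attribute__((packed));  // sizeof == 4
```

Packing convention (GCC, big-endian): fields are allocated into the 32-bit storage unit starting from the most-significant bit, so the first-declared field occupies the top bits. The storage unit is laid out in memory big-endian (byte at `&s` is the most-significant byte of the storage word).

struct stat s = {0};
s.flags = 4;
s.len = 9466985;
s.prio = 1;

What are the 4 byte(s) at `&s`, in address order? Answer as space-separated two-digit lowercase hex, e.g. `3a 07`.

42 41 d1 a5

flags:4 = 4 → 0x4 << 28 → word 0x40000000
len:26 = 9466985 → 0x907469 << 2 → word 0x4241d1a4
prio:2 = 1 → 0x1 << 0 → word 0x4241d1a5
word = 0x4241d1a5 → big-endian bytes:
  [0]=0x42  [1]=0x41  [2]=0xd1  [3]=0xa5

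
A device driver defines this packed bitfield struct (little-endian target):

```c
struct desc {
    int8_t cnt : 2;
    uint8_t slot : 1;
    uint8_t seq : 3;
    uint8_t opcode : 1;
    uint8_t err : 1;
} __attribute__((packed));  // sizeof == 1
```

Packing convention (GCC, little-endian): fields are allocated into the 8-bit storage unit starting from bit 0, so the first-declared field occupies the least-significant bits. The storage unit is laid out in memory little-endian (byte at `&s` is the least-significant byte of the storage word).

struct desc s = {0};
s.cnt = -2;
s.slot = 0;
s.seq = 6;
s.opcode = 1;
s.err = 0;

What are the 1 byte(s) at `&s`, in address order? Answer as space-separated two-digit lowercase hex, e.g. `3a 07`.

cnt:2 = -2 → 0x2 << 0 → word 0x02
slot:1 = 0 → 0x0 << 2 → word 0x02
seq:3 = 6 → 0x6 << 3 → word 0x32
opcode:1 = 1 → 0x1 << 6 → word 0x72
err:1 = 0 → 0x0 << 7 → word 0x72
word = 0x72 → little-endian bytes:
  [0]=0x72

72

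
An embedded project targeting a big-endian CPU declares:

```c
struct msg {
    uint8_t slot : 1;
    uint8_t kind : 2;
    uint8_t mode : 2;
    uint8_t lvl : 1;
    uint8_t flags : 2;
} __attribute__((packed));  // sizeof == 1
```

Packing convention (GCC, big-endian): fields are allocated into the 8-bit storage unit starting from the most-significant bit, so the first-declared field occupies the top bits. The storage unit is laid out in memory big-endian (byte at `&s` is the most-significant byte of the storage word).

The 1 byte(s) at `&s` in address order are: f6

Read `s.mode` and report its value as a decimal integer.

2

[0]=0xf6 (big-endian) → word 0xf6
slot [7+:1] = (word>>7) & 0x1 = 1
kind [5+:2] = (word>>5) & 0x3 = 3
mode [3+:2] = (word>>3) & 0x3 = 2  ←
lvl [2+:1] = (word>>2) & 0x1 = 1
flags [0+:2] = (word>>0) & 0x3 = 2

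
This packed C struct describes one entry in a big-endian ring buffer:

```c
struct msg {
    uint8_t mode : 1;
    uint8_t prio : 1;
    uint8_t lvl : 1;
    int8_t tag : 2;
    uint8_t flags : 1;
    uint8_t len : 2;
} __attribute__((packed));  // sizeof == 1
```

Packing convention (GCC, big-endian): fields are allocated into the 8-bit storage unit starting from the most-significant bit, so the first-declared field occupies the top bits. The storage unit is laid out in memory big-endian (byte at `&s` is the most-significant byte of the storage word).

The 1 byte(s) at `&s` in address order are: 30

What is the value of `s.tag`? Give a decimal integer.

[0]=0x30 (big-endian) → word 0x30
mode:1 @ bit 7 → (0x30>>7)&0x1 = 0x0
prio:1 @ bit 6 → (0x30>>6)&0x1 = 0x0
lvl:1 @ bit 5 → (0x30>>5)&0x1 = 0x1
tag:2 @ bit 3 → (0x30>>3)&0x3 = 0x2  ←
flags:1 @ bit 2 → (0x30>>2)&0x1 = 0x0
len:2 @ bit 0 → (0x30>>0)&0x3 = 0x0
tag signed 2b, MSB=1: 2 - 4 = -2

-2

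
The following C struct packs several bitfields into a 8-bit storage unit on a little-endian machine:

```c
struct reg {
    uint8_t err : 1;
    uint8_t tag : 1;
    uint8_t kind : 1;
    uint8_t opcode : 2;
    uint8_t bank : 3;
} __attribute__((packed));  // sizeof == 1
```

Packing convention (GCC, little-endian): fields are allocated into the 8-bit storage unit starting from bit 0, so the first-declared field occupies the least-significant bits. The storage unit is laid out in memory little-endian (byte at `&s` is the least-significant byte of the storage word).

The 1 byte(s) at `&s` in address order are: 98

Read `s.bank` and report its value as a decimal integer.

[0]=0x98 (little-endian) → word 0x98
err:1 @ bit 0 → (0x98>>0)&0x1 = 0x0
tag:1 @ bit 1 → (0x98>>1)&0x1 = 0x0
kind:1 @ bit 2 → (0x98>>2)&0x1 = 0x0
opcode:2 @ bit 3 → (0x98>>3)&0x3 = 0x3
bank:3 @ bit 5 → (0x98>>5)&0x7 = 0x4  ←

4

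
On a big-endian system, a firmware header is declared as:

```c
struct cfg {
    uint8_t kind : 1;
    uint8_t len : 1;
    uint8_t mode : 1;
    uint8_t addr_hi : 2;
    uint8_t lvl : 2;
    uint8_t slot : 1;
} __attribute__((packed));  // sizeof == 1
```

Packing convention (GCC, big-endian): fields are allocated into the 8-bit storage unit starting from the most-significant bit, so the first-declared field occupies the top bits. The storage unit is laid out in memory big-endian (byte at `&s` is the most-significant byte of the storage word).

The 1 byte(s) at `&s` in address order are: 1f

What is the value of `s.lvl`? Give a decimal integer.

3

[0]=0x1f (big-endian) → word 0x1f
kind [7+:1] = (word>>7) & 0x1 = 0
len [6+:1] = (word>>6) & 0x1 = 0
mode [5+:1] = (word>>5) & 0x1 = 0
addr_hi [3+:2] = (word>>3) & 0x3 = 3
lvl [1+:2] = (word>>1) & 0x3 = 3  ←
slot [0+:1] = (word>>0) & 0x1 = 1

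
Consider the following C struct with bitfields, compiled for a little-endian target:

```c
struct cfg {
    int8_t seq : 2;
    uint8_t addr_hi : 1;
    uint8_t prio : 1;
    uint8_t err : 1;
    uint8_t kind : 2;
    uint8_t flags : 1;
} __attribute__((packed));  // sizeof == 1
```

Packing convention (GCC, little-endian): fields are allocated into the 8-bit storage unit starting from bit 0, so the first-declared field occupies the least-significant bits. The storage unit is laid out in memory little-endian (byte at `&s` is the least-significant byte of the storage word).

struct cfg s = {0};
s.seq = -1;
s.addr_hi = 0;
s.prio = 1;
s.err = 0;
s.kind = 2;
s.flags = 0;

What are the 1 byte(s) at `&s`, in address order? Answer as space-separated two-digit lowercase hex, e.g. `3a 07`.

4b

seq (2b) val=-1 bits=0x3 at bit 0: 0x03
addr_hi (1b) val=0 bits=0x0 at bit 2: 0x03
prio (1b) val=1 bits=0x1 at bit 3: 0x0b
err (1b) val=0 bits=0x0 at bit 4: 0x0b
kind (2b) val=2 bits=0x2 at bit 5: 0x4b
flags (1b) val=0 bits=0x0 at bit 7: 0x4b
word = 0x4b → little-endian bytes:
  [0]=0x4b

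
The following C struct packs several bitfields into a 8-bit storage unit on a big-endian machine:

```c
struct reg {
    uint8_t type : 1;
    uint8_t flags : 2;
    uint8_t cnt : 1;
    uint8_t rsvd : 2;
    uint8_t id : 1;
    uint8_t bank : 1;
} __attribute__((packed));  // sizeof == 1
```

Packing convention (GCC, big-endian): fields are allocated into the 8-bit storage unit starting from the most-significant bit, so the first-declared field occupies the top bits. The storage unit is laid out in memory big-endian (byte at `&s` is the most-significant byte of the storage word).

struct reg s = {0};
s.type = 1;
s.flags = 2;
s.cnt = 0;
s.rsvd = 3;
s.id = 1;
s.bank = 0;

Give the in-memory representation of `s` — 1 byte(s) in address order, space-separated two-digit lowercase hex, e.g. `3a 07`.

ce

type:1 = 1 → 0x1 << 7 → word 0x80
flags:2 = 2 → 0x2 << 5 → word 0xc0
cnt:1 = 0 → 0x0 << 4 → word 0xc0
rsvd:2 = 3 → 0x3 << 2 → word 0xcc
id:1 = 1 → 0x1 << 1 → word 0xce
bank:1 = 0 → 0x0 << 0 → word 0xce
word = 0xce → big-endian bytes:
  [0]=0xce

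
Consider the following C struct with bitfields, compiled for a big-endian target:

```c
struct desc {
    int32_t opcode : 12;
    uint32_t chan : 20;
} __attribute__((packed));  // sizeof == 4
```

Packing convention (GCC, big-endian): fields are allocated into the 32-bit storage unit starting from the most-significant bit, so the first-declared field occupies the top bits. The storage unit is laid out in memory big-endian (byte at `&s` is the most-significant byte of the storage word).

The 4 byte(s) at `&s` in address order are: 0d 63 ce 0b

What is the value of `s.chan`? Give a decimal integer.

[0]=0x0d [1]=0x63 [2]=0xce [3]=0x0b (big-endian) → word 0x0d63ce0b
opcode:12 @ bit 20 → (0x0d63ce0b>>20)&0xfff = 0xd6
chan:20 @ bit 0 → (0x0d63ce0b>>0)&0xfffff = 0x3ce0b  ←

249355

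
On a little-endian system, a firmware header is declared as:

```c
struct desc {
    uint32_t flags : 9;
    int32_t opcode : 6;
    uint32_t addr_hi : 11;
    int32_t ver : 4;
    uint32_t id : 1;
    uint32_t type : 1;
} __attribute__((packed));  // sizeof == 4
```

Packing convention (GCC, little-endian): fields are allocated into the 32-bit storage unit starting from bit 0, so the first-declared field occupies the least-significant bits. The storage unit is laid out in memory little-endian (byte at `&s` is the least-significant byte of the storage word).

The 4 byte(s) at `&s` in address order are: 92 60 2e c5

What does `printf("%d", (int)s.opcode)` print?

-16

[0]=0x92 [1]=0x60 [2]=0x2e [3]=0xc5 (little-endian) → word 0xc52e6092
flags:9 @ bit 0 → (0xc52e6092>>0)&0x1ff = 0x92
opcode:6 @ bit 9 → (0xc52e6092>>9)&0x3f = 0x30  ←
addr_hi:11 @ bit 15 → (0xc52e6092>>15)&0x7ff = 0x25c
ver:4 @ bit 26 → (0xc52e6092>>26)&0xf = 0x1
id:1 @ bit 30 → (0xc52e6092>>30)&0x1 = 0x1
type:1 @ bit 31 → (0xc52e6092>>31)&0x1 = 0x1
opcode signed 6b, MSB=1: 48 - 64 = -16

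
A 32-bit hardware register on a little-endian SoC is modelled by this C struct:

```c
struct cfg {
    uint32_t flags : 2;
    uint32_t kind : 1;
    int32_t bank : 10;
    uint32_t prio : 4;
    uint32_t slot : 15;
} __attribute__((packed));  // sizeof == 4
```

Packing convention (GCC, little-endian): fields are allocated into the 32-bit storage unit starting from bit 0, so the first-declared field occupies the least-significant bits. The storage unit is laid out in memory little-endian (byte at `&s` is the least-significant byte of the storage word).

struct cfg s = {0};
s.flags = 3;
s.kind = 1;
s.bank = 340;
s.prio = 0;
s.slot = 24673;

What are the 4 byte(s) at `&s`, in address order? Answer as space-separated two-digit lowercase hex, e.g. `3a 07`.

a7 0a c2 c0

flags (2b) val=3 bits=0x3 at bit 0: 0x00000003
kind (1b) val=1 bits=0x1 at bit 2: 0x00000007
bank (10b) val=340 bits=0x154 at bit 3: 0x00000aa7
prio (4b) val=0 bits=0x0 at bit 13: 0x00000aa7
slot (15b) val=24673 bits=0x6061 at bit 17: 0xc0c20aa7
word = 0xc0c20aa7 → little-endian bytes:
  [0]=0xa7  [1]=0x0a  [2]=0xc2  [3]=0xc0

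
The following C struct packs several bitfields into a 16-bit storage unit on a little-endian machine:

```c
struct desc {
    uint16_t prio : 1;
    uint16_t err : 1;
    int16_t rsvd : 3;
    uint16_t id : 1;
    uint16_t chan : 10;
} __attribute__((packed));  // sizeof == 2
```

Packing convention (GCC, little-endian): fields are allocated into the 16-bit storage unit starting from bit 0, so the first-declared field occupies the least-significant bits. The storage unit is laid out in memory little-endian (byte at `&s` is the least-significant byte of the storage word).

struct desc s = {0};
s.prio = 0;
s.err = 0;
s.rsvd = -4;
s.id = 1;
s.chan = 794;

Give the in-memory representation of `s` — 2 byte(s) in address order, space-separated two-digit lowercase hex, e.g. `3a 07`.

b0 c6

[0+:1] prio=0 & 0x1 = 0x0; word=0x0000
[1+:1] err=0 & 0x1 = 0x0; word=0x0000
[2+:3] rsvd=-4 & 0x7 = 0x4; word=0x0010
[5+:1] id=1 & 0x1 = 0x1; word=0x0030
[6+:10] chan=794 & 0x3ff = 0x31a; word=0xc6b0
word = 0xc6b0 → little-endian bytes:
  [0]=0xb0  [1]=0xc6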